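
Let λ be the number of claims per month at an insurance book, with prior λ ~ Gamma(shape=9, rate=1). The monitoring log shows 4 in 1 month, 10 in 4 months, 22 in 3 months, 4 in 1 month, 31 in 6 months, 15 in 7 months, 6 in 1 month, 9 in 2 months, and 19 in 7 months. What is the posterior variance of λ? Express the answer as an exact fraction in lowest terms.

43/363

Total count: 4 + 10 + 22 + 4 + 31 + 15 + 6 + 9 + 19 = 120.
Total exposure: 1 + 4 + 3 + 1 + 6 + 7 + 1 + 2 + 7 = 32 months.
Gamma(α, β) with Poisson data over total exposure Σt gives posterior Gamma(α+Σx, β+Σt) = Gamma(129, 33).
Posterior variance = α'/β'² = 129/1089 = 43/363.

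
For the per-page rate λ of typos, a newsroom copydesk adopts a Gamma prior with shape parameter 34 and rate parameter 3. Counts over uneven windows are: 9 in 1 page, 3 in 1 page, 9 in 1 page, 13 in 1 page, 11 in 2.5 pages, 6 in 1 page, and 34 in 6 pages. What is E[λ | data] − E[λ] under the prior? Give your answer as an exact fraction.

-136/33

Total count: 9 + 3 + 9 + 13 + 11 + 6 + 34 = 85.
Total exposure: 1 + 1 + 1 + 1 + 2.5 + 1 + 6 = 13.5 pages.
By Gamma–Poisson conjugacy, the posterior is Gamma(α + Σx, β + Σt) = Gamma(34 + 85, 3 + 13.5) = Gamma(119, 33/2).
Posterior mean = 119/(33/2) = 238/33; prior mean = 34/3 = 34/3. Difference = 238/33 − 34/3 = -136/33.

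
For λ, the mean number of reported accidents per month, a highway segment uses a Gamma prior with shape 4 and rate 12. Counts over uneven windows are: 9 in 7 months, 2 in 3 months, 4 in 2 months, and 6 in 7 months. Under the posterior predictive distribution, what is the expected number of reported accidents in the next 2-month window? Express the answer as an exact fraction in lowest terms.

50/31

Total count: 9 + 2 + 4 + 6 = 21.
Total exposure: 7 + 3 + 2 + 7 = 19 months.
Conjugate update: add total count to the shape and total exposure to the rate, giving Gamma(25, 31).
Predictive mean over a 2-month window = T·E[λ|data] = 2·25/31 = 50/31.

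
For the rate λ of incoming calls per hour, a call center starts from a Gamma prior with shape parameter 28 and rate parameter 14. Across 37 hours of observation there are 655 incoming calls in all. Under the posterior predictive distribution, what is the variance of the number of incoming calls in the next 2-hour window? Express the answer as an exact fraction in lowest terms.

72398/2601

Total count 655 over total exposure 37 hours.
Posterior: α' = 28 + 655 = 683, β' = 14 + 37 = 51.
The posterior predictive for a window of length T is Negative Binomial with variance T·α'·(β'+T)/β'² = 2·683·53/2601 = 72398/2601.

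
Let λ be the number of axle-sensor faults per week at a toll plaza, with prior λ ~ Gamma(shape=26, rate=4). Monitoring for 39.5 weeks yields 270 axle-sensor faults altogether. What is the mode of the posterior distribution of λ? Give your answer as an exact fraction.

Total count 270 over total exposure 39.5 weeks.
Gamma(α, β) with Poisson data over total exposure Σt gives posterior Gamma(α+Σx, β+Σt) = Gamma(296, 87/2).
Posterior mode = (α'−1)/β' = 295/(87/2) = 590/87.

590/87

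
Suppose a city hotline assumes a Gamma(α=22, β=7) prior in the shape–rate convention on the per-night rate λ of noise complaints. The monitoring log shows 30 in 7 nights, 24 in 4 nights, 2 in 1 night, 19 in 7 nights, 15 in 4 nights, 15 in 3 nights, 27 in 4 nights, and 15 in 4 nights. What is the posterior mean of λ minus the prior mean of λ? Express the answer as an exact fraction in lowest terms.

Total count: 30 + 24 + 2 + 19 + 15 + 15 + 27 + 15 = 147.
Total exposure: 7 + 4 + 1 + 7 + 4 + 3 + 4 + 4 = 34 nights.
Gamma(α, β) with Poisson data over total exposure Σt gives posterior Gamma(α+Σx, β+Σt) = Gamma(169, 41).
Posterior mean = 169/41 = 169/41; prior mean = 22/7 = 22/7. Difference = 169/41 − 22/7 = 281/287.

281/287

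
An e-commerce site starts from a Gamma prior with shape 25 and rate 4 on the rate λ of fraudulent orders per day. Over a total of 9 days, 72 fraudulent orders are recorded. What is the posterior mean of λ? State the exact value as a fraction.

Total count 72 over total exposure 9 days.
Posterior: α' = 25 + 72 = 97, β' = 4 + 9 = 13.
Posterior mean = α'/β' = 97/13.

97/13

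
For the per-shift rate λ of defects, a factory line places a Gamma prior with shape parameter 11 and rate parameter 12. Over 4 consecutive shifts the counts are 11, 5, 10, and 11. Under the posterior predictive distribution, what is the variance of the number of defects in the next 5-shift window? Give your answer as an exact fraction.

Total count: 11 + 5 + 10 + 11 = 37.
Total exposure: 4 shifts.
Gamma(α, β) with Poisson data over total exposure Σt gives posterior Gamma(α+Σx, β+Σt) = Gamma(48, 16).
The posterior predictive for a window of length T is Negative Binomial with variance T·α'·(β'+T)/β'² = 5·48·21/256 = 315/16.

315/16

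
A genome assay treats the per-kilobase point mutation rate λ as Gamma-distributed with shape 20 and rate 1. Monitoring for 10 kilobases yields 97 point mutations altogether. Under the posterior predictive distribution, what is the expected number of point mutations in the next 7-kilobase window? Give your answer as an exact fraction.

Total count 97 over total exposure 10 kilobases.
The Gamma prior is conjugate for the Poisson rate, so λ | data ~ Gamma(20+97, 1+10) = Gamma(117, 11).
Predictive mean over a 7-kilobase window = T·E[λ|data] = 7·117/11 = 819/11.

819/11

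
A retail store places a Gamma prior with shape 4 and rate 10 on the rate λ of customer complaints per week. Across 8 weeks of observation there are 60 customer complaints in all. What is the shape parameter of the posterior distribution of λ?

64

Total count 60 over total exposure 8 weeks.
The Gamma prior is conjugate for the Poisson rate, so λ | data ~ Gamma(4+60, 10+8) = Gamma(64, 18).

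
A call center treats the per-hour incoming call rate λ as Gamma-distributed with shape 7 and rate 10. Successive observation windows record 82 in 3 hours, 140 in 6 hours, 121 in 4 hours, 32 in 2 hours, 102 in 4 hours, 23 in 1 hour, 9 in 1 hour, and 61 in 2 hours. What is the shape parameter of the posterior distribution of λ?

Total count: 82 + 140 + 121 + 32 + 102 + 23 + 9 + 61 = 570.
Total exposure: 3 + 6 + 4 + 2 + 4 + 1 + 1 + 2 = 23 hours.
Conjugate update: add total count to the shape and total exposure to the rate, giving Gamma(577, 33).

577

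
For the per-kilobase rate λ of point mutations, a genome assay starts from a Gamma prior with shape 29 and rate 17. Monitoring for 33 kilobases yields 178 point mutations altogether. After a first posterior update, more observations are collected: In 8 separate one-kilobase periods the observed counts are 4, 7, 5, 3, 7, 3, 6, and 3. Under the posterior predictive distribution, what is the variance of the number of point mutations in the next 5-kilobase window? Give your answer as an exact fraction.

77175/3364

Total count 178 over total exposure 33 kilobases.
After the first batch: Gamma(29 + 178, 17 + 33) = Gamma(207, 50).
Total count: 4 + 7 + 5 + 3 + 7 + 3 + 6 + 3 = 38.
Total exposure: 8 kilobases.
After the second batch: Gamma(207 + 38, 50 + 8) = Gamma(245, 58).
The posterior predictive for a window of length T is Negative Binomial with variance T·α'·(β'+T)/β'² = 5·245·63/3364 = 77175/3364.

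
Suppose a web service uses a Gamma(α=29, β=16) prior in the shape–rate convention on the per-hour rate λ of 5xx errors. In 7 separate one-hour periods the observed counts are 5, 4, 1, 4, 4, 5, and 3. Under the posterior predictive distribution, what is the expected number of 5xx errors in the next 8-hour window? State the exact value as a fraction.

440/23

Total count: 5 + 4 + 1 + 4 + 4 + 5 + 3 = 26.
Total exposure: 7 hours.
The Gamma prior is conjugate for the Poisson rate, so λ | data ~ Gamma(29+26, 16+7) = Gamma(55, 23).
Predictive mean over an 8-hour window = T·E[λ|data] = 8·55/23 = 440/23.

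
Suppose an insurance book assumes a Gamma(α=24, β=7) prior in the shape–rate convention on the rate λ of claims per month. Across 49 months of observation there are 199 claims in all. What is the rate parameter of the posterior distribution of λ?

Total count 199 over total exposure 49 months.
Conjugate update: add total count to the shape and total exposure to the rate, giving Gamma(223, 56).

56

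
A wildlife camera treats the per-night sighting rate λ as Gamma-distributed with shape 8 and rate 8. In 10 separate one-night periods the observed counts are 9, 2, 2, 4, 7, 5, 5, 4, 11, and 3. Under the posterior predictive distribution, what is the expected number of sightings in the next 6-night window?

20

Total count: 9 + 2 + 2 + 4 + 7 + 5 + 5 + 4 + 11 + 3 = 52.
Total exposure: 10 nights.
Gamma(α, β) with Poisson data over total exposure Σt gives posterior Gamma(α+Σx, β+Σt) = Gamma(60, 18).
Predictive mean over a 6-night window = T·E[λ|data] = 6·60/18 = 20.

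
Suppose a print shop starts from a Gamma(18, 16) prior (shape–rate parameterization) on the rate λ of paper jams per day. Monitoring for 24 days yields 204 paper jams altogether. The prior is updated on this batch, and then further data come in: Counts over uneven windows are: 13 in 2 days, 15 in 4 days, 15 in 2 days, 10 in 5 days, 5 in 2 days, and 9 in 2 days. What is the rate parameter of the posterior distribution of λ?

Total count 204 over total exposure 24 days.
After the first batch: Gamma(18 + 204, 16 + 24) = Gamma(222, 40).
Total count: 13 + 15 + 15 + 10 + 5 + 9 = 67.
Total exposure: 2 + 4 + 2 + 5 + 2 + 2 = 17 days.
After the second batch: Gamma(222 + 67, 40 + 17) = Gamma(289, 57).

57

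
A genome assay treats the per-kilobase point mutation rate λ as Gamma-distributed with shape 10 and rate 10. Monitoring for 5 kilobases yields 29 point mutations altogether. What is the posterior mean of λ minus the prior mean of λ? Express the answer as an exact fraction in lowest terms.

8/5

Total count 29 over total exposure 5 kilobases.
Posterior: α' = 10 + 29 = 39, β' = 10 + 5 = 15.
Posterior mean = 39/15 = 13/5; prior mean = 10/10 = 1. Difference = 13/5 − 1 = 8/5.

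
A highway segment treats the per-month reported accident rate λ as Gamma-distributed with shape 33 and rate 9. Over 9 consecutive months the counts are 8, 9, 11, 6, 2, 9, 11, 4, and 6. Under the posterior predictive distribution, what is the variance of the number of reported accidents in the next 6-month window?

Total count: 8 + 9 + 11 + 6 + 2 + 9 + 11 + 4 + 6 = 66.
Total exposure: 9 months.
Gamma(α, β) with Poisson data over total exposure Σt gives posterior Gamma(α+Σx, β+Σt) = Gamma(99, 18).
The posterior predictive for a window of length T is Negative Binomial with variance T·α'·(β'+T)/β'² = 6·99·24/324 = 44.

44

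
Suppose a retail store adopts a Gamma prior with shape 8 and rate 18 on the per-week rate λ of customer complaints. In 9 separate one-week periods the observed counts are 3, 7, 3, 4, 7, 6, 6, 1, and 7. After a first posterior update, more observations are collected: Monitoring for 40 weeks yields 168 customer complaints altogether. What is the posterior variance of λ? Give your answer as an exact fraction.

220/4489

Total count: 3 + 7 + 3 + 4 + 7 + 6 + 6 + 1 + 7 = 44.
Total exposure: 9 weeks.
After the first batch: Gamma(8 + 44, 18 + 9) = Gamma(52, 27).
Total count 168 over total exposure 40 weeks.
After the second batch: Gamma(52 + 168, 27 + 40) = Gamma(220, 67).
Posterior variance = α'/β'² = 220/4489.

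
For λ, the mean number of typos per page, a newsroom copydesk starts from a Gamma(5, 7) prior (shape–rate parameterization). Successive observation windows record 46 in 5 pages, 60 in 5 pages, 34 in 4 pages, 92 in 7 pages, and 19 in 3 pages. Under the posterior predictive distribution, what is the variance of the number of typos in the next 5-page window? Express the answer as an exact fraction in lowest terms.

46080/961

Total count: 46 + 60 + 34 + 92 + 19 = 251.
Total exposure: 5 + 5 + 4 + 7 + 3 = 24 pages.
Gamma(α, β) with Poisson data over total exposure Σt gives posterior Gamma(α+Σx, β+Σt) = Gamma(256, 31).
The posterior predictive for a window of length T is Negative Binomial with variance T·α'·(β'+T)/β'² = 5·256·36/961 = 46080/961.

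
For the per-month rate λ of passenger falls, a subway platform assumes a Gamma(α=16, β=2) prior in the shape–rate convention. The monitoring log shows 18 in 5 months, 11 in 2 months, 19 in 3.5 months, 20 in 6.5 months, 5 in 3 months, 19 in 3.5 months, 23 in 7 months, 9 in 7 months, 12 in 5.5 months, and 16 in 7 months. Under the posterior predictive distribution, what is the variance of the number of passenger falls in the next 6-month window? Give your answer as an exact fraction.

Total count: 18 + 11 + 19 + 20 + 5 + 19 + 23 + 9 + 12 + 16 = 152.
Total exposure: 5 + 2 + 3.5 + 6.5 + 3 + 3.5 + 7 + 7 + 5.5 + 7 = 50 months.
Posterior: α' = 16 + 152 = 168, β' = 2 + 50 = 52.
The posterior predictive for a window of length T is Negative Binomial with variance T·α'·(β'+T)/β'² = 6·168·58/2704 = 3654/169.

3654/169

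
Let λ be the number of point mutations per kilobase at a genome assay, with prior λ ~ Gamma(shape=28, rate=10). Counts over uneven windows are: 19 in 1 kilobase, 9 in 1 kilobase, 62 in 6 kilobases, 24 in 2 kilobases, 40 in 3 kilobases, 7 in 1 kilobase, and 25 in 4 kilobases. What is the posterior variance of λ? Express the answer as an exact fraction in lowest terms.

Total count: 19 + 9 + 62 + 24 + 40 + 7 + 25 = 186.
Total exposure: 1 + 1 + 6 + 2 + 3 + 1 + 4 = 18 kilobases.
Posterior: α' = 28 + 186 = 214, β' = 10 + 18 = 28.
Posterior variance = α'/β'² = 214/784 = 107/392.

107/392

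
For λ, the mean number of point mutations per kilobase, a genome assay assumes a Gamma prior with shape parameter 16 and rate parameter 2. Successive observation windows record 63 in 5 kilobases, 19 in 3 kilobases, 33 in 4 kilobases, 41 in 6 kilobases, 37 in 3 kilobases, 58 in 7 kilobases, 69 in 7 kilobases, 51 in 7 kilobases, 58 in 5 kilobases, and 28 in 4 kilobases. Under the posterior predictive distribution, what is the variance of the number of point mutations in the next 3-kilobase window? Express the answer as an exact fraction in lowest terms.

Total count: 63 + 19 + 33 + 41 + 37 + 58 + 69 + 51 + 58 + 28 = 457.
Total exposure: 5 + 3 + 4 + 6 + 3 + 7 + 7 + 7 + 5 + 4 = 51 kilobases.
Posterior: α' = 16 + 457 = 473, β' = 2 + 51 = 53.
The posterior predictive for a window of length T is Negative Binomial with variance T·α'·(β'+T)/β'² = 3·473·56/2809 = 79464/2809.

79464/2809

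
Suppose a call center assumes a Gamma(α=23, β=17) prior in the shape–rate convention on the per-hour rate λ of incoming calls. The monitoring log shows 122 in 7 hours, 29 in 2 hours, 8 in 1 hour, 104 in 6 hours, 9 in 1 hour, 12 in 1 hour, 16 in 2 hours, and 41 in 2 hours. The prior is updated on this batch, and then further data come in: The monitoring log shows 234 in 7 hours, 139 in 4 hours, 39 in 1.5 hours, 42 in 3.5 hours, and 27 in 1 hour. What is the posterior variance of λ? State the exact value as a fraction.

845/3136

Total count: 122 + 29 + 8 + 104 + 9 + 12 + 16 + 41 = 341.
Total exposure: 7 + 2 + 1 + 6 + 1 + 1 + 2 + 2 = 22 hours.
After the first batch: Gamma(23 + 341, 17 + 22) = Gamma(364, 39).
Total count: 234 + 139 + 39 + 42 + 27 = 481.
Total exposure: 7 + 4 + 1.5 + 3.5 + 1 = 17 hours.
After the second batch: Gamma(364 + 481, 39 + 17) = Gamma(845, 56).
Posterior variance = α'/β'² = 845/3136.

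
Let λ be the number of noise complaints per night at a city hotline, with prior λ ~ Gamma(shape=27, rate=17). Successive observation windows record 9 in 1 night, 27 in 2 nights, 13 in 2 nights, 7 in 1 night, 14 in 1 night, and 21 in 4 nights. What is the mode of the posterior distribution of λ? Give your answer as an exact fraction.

117/28

Total count: 9 + 27 + 13 + 7 + 14 + 21 = 91.
Total exposure: 1 + 2 + 2 + 1 + 1 + 4 = 11 nights.
Gamma(α, β) with Poisson data over total exposure Σt gives posterior Gamma(α+Σx, β+Σt) = Gamma(118, 28).
Posterior mode = (α'−1)/β' = 117/28.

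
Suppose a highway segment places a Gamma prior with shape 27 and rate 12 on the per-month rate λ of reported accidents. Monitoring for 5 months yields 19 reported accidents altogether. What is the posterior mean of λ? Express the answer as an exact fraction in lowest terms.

46/17

Total count 19 over total exposure 5 months.
Conjugate update: add total count to the shape and total exposure to the rate, giving Gamma(46, 17).
Posterior mean = α'/β' = 46/17.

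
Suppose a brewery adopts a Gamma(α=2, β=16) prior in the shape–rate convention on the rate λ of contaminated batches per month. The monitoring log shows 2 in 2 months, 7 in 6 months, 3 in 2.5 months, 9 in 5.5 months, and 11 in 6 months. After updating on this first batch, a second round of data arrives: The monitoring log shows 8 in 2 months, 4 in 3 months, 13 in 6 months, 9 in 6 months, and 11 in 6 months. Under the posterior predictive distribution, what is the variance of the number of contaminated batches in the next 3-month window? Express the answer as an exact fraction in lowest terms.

Total count: 2 + 7 + 3 + 9 + 11 = 32.
Total exposure: 2 + 6 + 2.5 + 5.5 + 6 = 22 months.
After the first batch: Gamma(2 + 32, 16 + 22) = Gamma(34, 38).
Total count: 8 + 4 + 13 + 9 + 11 = 45.
Total exposure: 2 + 3 + 6 + 6 + 6 = 23 months.
After the second batch: Gamma(34 + 45, 38 + 23) = Gamma(79, 61).
The posterior predictive for a window of length T is Negative Binomial with variance T·α'·(β'+T)/β'² = 3·79·64/3721 = 15168/3721.

15168/3721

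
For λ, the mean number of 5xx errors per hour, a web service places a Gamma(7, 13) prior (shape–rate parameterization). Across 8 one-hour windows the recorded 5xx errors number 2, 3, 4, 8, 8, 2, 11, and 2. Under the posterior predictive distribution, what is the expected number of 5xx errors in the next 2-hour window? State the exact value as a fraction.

Total count: 2 + 3 + 4 + 8 + 8 + 2 + 11 + 2 = 40.
Total exposure: 8 hours.
The Gamma prior is conjugate for the Poisson rate, so λ | data ~ Gamma(7+40, 13+8) = Gamma(47, 21).
Predictive mean over a 2-hour window = T·E[λ|data] = 2·47/21 = 94/21.

94/21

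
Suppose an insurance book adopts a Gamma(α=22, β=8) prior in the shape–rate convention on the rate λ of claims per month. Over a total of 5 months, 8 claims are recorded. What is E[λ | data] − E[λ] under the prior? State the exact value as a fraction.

Total count 8 over total exposure 5 months.
By Gamma–Poisson conjugacy, the posterior is Gamma(α + Σx, β + Σt) = Gamma(22 + 8, 8 + 5) = Gamma(30, 13).
Posterior mean = 30/13 = 30/13; prior mean = 22/8 = 11/4. Difference = 30/13 − 11/4 = -23/52.

-23/52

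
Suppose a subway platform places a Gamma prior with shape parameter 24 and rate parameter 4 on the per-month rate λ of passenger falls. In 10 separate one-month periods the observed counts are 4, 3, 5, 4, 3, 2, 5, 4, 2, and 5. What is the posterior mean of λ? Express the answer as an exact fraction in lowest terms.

Total count: 4 + 3 + 5 + 4 + 3 + 2 + 5 + 4 + 2 + 5 = 37.
Total exposure: 10 months.
Conjugate update: add total count to the shape and total exposure to the rate, giving Gamma(61, 14).
Posterior mean = α'/β' = 61/14.

61/14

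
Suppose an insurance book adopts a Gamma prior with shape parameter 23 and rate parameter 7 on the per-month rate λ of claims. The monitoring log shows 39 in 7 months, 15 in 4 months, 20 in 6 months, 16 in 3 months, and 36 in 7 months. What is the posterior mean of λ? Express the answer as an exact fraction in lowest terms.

Total count: 39 + 15 + 20 + 16 + 36 = 126.
Total exposure: 7 + 4 + 6 + 3 + 7 = 27 months.
Gamma(α, β) with Poisson data over total exposure Σt gives posterior Gamma(α+Σx, β+Σt) = Gamma(149, 34).
Posterior mean = α'/β' = 149/34.

149/34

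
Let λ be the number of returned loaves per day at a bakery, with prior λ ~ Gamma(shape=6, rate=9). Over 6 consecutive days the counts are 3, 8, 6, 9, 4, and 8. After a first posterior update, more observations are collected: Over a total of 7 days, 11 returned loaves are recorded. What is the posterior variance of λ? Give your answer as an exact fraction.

5/44

Total count: 3 + 8 + 6 + 9 + 4 + 8 = 38.
Total exposure: 6 days.
After the first batch: Gamma(6 + 38, 9 + 6) = Gamma(44, 15).
Total count 11 over total exposure 7 days.
After the second batch: Gamma(44 + 11, 15 + 7) = Gamma(55, 22).
Posterior variance = α'/β'² = 55/484 = 5/44.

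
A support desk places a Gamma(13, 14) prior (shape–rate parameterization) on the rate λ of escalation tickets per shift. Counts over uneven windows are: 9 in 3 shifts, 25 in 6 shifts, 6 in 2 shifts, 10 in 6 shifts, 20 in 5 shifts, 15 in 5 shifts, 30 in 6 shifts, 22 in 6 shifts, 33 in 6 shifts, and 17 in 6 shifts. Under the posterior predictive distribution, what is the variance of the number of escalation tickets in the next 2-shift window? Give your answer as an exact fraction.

1072/169

Total count: 9 + 25 + 6 + 10 + 20 + 15 + 30 + 22 + 33 + 17 = 187.
Total exposure: 3 + 6 + 2 + 6 + 5 + 5 + 6 + 6 + 6 + 6 = 51 shifts.
Posterior: α' = 13 + 187 = 200, β' = 14 + 51 = 65.
The posterior predictive for a window of length T is Negative Binomial with variance T·α'·(β'+T)/β'² = 2·200·67/4225 = 1072/169.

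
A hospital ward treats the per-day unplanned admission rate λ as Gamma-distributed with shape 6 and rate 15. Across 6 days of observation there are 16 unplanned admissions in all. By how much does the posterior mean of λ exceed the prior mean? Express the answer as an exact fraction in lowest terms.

68/105

Total count 16 over total exposure 6 days.
Gamma(α, β) with Poisson data over total exposure Σt gives posterior Gamma(α+Σx, β+Σt) = Gamma(22, 21).
Posterior mean = 22/21 = 22/21; prior mean = 6/15 = 2/5. Difference = 22/21 − 2/5 = 68/105.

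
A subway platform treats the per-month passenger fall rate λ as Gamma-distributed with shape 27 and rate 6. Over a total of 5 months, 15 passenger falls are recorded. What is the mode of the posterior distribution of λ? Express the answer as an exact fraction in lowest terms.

Total count 15 over total exposure 5 months.
The Gamma prior is conjugate for the Poisson rate, so λ | data ~ Gamma(27+15, 6+5) = Gamma(42, 11).
Posterior mode = (α'−1)/β' = 41/11.

41/11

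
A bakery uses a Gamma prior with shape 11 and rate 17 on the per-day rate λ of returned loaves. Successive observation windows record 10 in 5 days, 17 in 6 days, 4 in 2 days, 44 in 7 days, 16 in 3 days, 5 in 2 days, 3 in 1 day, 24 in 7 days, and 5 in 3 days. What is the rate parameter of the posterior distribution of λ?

Total count: 10 + 17 + 4 + 44 + 16 + 5 + 3 + 24 + 5 = 128.
Total exposure: 5 + 6 + 2 + 7 + 3 + 2 + 1 + 7 + 3 = 36 days.
The Gamma prior is conjugate for the Poisson rate, so λ | data ~ Gamma(11+128, 17+36) = Gamma(139, 53).

53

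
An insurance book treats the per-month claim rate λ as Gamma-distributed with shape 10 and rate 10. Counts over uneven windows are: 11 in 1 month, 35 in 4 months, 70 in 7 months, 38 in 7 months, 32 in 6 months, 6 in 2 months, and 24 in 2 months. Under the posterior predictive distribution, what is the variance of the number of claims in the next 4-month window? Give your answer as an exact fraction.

Total count: 11 + 35 + 70 + 38 + 32 + 6 + 24 = 216.
Total exposure: 1 + 4 + 7 + 7 + 6 + 2 + 2 = 29 months.
Conjugate update: add total count to the shape and total exposure to the rate, giving Gamma(226, 39).
The posterior predictive for a window of length T is Negative Binomial with variance T·α'·(β'+T)/β'² = 4·226·43/1521 = 38872/1521.

38872/1521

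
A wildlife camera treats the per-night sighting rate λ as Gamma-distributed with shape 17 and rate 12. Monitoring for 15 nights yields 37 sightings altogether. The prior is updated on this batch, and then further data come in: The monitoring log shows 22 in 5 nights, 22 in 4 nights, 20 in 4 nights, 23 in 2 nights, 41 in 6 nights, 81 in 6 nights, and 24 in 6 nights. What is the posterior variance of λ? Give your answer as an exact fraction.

Total count 37 over total exposure 15 nights.
After the first batch: Gamma(17 + 37, 12 + 15) = Gamma(54, 27).
Total count: 22 + 22 + 20 + 23 + 41 + 81 + 24 = 233.
Total exposure: 5 + 4 + 4 + 2 + 6 + 6 + 6 = 33 nights.
After the second batch: Gamma(54 + 233, 27 + 33) = Gamma(287, 60).
Posterior variance = α'/β'² = 287/3600.

287/3600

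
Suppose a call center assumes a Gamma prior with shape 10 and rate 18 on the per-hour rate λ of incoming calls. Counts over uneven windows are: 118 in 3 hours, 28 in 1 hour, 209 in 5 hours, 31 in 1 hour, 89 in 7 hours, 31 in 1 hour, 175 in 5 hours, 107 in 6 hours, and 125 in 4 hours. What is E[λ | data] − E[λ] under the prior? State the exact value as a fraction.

Total count: 118 + 28 + 209 + 31 + 89 + 31 + 175 + 107 + 125 = 913.
Total exposure: 3 + 1 + 5 + 1 + 7 + 1 + 5 + 6 + 4 = 33 hours.
The Gamma prior is conjugate for the Poisson rate, so λ | data ~ Gamma(10+913, 18+33) = Gamma(923, 51).
Posterior mean = 923/51 = 923/51; prior mean = 10/18 = 5/9. Difference = 923/51 − 5/9 = 2684/153.

2684/153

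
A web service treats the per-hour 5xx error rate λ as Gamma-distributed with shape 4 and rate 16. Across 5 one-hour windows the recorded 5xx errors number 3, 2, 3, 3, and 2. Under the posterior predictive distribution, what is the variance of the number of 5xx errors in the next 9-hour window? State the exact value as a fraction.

510/49

Total count: 3 + 2 + 3 + 3 + 2 = 13.
Total exposure: 5 hours.
Posterior: α' = 4 + 13 = 17, β' = 16 + 5 = 21.
The posterior predictive for a window of length T is Negative Binomial with variance T·α'·(β'+T)/β'² = 9·17·30/441 = 510/49.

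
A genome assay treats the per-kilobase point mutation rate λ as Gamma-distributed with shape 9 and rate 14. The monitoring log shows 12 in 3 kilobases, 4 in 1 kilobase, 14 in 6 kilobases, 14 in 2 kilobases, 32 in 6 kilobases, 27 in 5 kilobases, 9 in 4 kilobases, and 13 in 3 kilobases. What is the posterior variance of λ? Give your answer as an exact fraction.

Total count: 12 + 4 + 14 + 14 + 32 + 27 + 9 + 13 = 125.
Total exposure: 3 + 1 + 6 + 2 + 6 + 5 + 4 + 3 = 30 kilobases.
The Gamma prior is conjugate for the Poisson rate, so λ | data ~ Gamma(9+125, 14+30) = Gamma(134, 44).
Posterior variance = α'/β'² = 134/1936 = 67/968.

67/968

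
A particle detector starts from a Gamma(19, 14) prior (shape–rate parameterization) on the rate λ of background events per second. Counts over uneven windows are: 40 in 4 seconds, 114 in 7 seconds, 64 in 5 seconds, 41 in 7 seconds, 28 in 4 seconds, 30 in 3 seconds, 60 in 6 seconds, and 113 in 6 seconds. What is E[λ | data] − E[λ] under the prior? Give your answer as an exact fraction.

433/56

Total count: 40 + 114 + 64 + 41 + 28 + 30 + 60 + 113 = 490.
Total exposure: 4 + 7 + 5 + 7 + 4 + 3 + 6 + 6 = 42 seconds.
By Gamma–Poisson conjugacy, the posterior is Gamma(α + Σx, β + Σt) = Gamma(19 + 490, 14 + 42) = Gamma(509, 56).
Posterior mean = 509/56 = 509/56; prior mean = 19/14 = 19/14. Difference = 509/56 − 19/14 = 433/56.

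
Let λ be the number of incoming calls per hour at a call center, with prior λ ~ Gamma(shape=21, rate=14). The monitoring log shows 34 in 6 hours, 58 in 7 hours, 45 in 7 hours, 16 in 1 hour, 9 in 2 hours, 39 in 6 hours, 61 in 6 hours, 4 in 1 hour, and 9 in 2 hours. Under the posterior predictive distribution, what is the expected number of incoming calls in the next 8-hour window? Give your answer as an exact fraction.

Total count: 34 + 58 + 45 + 16 + 9 + 39 + 61 + 4 + 9 = 275.
Total exposure: 6 + 7 + 7 + 1 + 2 + 6 + 6 + 1 + 2 = 38 hours.
The Gamma prior is conjugate for the Poisson rate, so λ | data ~ Gamma(21+275, 14+38) = Gamma(296, 52).
Predictive mean over an 8-hour window = T·E[λ|data] = 8·296/52 = 592/13.

592/13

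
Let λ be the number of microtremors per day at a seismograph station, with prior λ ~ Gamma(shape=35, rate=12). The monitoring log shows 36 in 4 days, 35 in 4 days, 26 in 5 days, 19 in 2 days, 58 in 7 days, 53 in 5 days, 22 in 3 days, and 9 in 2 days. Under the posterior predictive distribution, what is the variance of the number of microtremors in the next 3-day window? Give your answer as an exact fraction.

41313/1936

Total count: 36 + 35 + 26 + 19 + 58 + 53 + 22 + 9 = 258.
Total exposure: 4 + 4 + 5 + 2 + 7 + 5 + 3 + 2 = 32 days.
Conjugate update: add total count to the shape and total exposure to the rate, giving Gamma(293, 44).
The posterior predictive for a window of length T is Negative Binomial with variance T·α'·(β'+T)/β'² = 3·293·47/1936 = 41313/1936.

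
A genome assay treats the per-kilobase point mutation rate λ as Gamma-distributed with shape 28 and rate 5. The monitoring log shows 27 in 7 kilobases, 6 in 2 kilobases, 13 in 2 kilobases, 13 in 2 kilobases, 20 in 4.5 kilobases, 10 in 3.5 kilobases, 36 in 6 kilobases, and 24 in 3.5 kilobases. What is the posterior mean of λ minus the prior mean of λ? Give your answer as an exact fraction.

Total count: 27 + 6 + 13 + 13 + 20 + 10 + 36 + 24 = 149.
Total exposure: 7 + 2 + 2 + 2 + 4.5 + 3.5 + 6 + 3.5 = 30.5 kilobases.
By Gamma–Poisson conjugacy, the posterior is Gamma(α + Σx, β + Σt) = Gamma(28 + 149, 5 + 30.5) = Gamma(177, 71/2).
Posterior mean = 177/(71/2) = 354/71; prior mean = 28/5 = 28/5. Difference = 354/71 − 28/5 = -218/355.

-218/355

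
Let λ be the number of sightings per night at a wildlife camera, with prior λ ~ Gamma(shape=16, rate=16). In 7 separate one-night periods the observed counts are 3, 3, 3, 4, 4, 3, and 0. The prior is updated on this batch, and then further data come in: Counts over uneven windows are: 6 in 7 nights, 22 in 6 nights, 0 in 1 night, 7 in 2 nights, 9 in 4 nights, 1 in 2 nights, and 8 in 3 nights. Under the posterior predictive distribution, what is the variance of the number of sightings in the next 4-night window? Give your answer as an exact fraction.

Total count: 3 + 3 + 3 + 4 + 4 + 3 + 0 = 20.
Total exposure: 7 nights.
After the first batch: Gamma(16 + 20, 16 + 7) = Gamma(36, 23).
Total count: 6 + 22 + 0 + 7 + 9 + 1 + 8 = 53.
Total exposure: 7 + 6 + 1 + 2 + 4 + 2 + 3 = 25 nights.
After the second batch: Gamma(36 + 53, 23 + 25) = Gamma(89, 48).
The posterior predictive for a window of length T is Negative Binomial with variance T·α'·(β'+T)/β'² = 4·89·52/2304 = 1157/144.

1157/144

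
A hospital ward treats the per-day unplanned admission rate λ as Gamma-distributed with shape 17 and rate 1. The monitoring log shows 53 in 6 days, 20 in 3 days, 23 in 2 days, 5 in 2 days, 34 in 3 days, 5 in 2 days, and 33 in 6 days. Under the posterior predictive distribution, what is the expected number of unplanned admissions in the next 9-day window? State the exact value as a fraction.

342/5

Total count: 53 + 20 + 23 + 5 + 34 + 5 + 33 = 173.
Total exposure: 6 + 3 + 2 + 2 + 3 + 2 + 6 = 24 days.
Conjugate update: add total count to the shape and total exposure to the rate, giving Gamma(190, 25).
Predictive mean over a 9-day window = T·E[λ|data] = 9·190/25 = 342/5.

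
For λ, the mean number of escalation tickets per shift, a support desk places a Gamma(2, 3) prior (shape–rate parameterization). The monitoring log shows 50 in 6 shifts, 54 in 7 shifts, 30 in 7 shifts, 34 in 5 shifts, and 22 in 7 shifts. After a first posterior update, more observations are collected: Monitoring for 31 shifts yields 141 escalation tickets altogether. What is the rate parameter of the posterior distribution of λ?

Total count: 50 + 54 + 30 + 34 + 22 = 190.
Total exposure: 6 + 7 + 7 + 5 + 7 = 32 shifts.
After the first batch: Gamma(2 + 190, 3 + 32) = Gamma(192, 35).
Total count 141 over total exposure 31 shifts.
After the second batch: Gamma(192 + 141, 35 + 31) = Gamma(333, 66).

66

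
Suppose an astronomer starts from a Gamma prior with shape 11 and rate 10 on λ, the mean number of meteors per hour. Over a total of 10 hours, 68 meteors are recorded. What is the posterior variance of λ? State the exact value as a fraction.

Total count 68 over total exposure 10 hours.
Conjugate update: add total count to the shape and total exposure to the rate, giving Gamma(79, 20).
Posterior variance = α'/β'² = 79/400.

79/400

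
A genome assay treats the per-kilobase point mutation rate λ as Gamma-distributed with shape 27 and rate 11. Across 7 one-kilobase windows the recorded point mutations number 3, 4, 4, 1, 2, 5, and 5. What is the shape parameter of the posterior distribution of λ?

51

Total count: 3 + 4 + 4 + 1 + 2 + 5 + 5 = 24.
Total exposure: 7 kilobases.
The Gamma prior is conjugate for the Poisson rate, so λ | data ~ Gamma(27+24, 11+7) = Gamma(51, 18).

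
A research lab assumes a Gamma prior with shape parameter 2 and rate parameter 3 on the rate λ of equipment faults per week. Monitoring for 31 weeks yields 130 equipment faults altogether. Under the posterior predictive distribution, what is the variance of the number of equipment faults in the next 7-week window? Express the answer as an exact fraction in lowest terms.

9471/289

Total count 130 over total exposure 31 weeks.
By Gamma–Poisson conjugacy, the posterior is Gamma(α + Σx, β + Σt) = Gamma(2 + 130, 3 + 31) = Gamma(132, 34).
The posterior predictive for a window of length T is Negative Binomial with variance T·α'·(β'+T)/β'² = 7·132·41/1156 = 9471/289.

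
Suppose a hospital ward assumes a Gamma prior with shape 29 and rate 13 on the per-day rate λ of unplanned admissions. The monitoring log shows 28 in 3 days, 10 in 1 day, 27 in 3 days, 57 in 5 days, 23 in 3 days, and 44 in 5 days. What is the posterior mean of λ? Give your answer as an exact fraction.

218/33

Total count: 28 + 10 + 27 + 57 + 23 + 44 = 189.
Total exposure: 3 + 1 + 3 + 5 + 3 + 5 = 20 days.
The Gamma prior is conjugate for the Poisson rate, so λ | data ~ Gamma(29+189, 13+20) = Gamma(218, 33).
Posterior mean = α'/β' = 218/33.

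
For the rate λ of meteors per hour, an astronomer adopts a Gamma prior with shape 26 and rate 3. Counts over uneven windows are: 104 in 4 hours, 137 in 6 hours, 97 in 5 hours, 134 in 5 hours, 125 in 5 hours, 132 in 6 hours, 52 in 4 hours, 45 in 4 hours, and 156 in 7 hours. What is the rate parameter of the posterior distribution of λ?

49

Total count: 104 + 137 + 97 + 134 + 125 + 132 + 52 + 45 + 156 = 982.
Total exposure: 4 + 6 + 5 + 5 + 5 + 6 + 4 + 4 + 7 = 46 hours.
Conjugate update: add total count to the shape and total exposure to the rate, giving Gamma(1008, 49).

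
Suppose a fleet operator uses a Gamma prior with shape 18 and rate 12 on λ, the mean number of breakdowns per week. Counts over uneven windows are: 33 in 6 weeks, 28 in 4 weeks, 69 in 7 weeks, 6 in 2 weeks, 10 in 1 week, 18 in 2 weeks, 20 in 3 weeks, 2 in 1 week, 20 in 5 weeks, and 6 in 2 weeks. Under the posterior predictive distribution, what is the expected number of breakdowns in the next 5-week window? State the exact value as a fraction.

230/9

Total count: 33 + 28 + 69 + 6 + 10 + 18 + 20 + 2 + 20 + 6 = 212.
Total exposure: 6 + 4 + 7 + 2 + 1 + 2 + 3 + 1 + 5 + 2 = 33 weeks.
The Gamma prior is conjugate for the Poisson rate, so λ | data ~ Gamma(18+212, 12+33) = Gamma(230, 45).
Predictive mean over a 5-week window = T·E[λ|data] = 5·230/45 = 230/9.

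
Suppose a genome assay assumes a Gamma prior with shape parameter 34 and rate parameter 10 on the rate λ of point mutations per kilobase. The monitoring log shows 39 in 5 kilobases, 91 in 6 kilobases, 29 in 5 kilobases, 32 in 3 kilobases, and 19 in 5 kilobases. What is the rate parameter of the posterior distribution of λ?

34

Total count: 39 + 91 + 29 + 32 + 19 = 210.
Total exposure: 5 + 6 + 5 + 3 + 5 = 24 kilobases.
Conjugate update: add total count to the shape and total exposure to the rate, giving Gamma(244, 34).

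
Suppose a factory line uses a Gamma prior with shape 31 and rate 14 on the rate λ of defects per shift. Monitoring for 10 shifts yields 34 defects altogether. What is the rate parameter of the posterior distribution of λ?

Total count 34 over total exposure 10 shifts.
Posterior: α' = 31 + 34 = 65, β' = 14 + 10 = 24.

24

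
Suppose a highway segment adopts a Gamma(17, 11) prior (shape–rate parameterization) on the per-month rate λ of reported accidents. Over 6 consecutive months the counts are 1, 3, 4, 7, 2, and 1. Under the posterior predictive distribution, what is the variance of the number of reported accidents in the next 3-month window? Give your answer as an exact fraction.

Total count: 1 + 3 + 4 + 7 + 2 + 1 = 18.
Total exposure: 6 months.
By Gamma–Poisson conjugacy, the posterior is Gamma(α + Σx, β + Σt) = Gamma(17 + 18, 11 + 6) = Gamma(35, 17).
The posterior predictive for a window of length T is Negative Binomial with variance T·α'·(β'+T)/β'² = 3·35·20/289 = 2100/289.

2100/289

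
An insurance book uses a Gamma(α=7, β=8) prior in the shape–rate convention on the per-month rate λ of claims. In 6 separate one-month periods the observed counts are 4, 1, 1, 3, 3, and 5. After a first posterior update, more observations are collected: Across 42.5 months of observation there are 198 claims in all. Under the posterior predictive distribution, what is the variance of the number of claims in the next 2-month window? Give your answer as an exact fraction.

Total count: 4 + 1 + 1 + 3 + 3 + 5 = 17.
Total exposure: 6 months.
After the first batch: Gamma(7 + 17, 8 + 6) = Gamma(24, 14).
Total count 198 over total exposure 42.5 months.
After the second batch: Gamma(24 + 198, 14 + 42.5) = Gamma(222, 113/2).
The posterior predictive for a window of length T is Negative Binomial with variance T·α'·(β'+T)/β'² = 2·222·(117/2)/(12769/4) = 103896/12769.

103896/12769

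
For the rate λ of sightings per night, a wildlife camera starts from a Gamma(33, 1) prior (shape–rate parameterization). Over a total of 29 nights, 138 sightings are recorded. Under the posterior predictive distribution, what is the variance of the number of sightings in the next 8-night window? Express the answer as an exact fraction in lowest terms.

Total count 138 over total exposure 29 nights.
Gamma(α, β) with Poisson data over total exposure Σt gives posterior Gamma(α+Σx, β+Σt) = Gamma(171, 30).
The posterior predictive for a window of length T is Negative Binomial with variance T·α'·(β'+T)/β'² = 8·171·38/900 = 1444/25.

1444/25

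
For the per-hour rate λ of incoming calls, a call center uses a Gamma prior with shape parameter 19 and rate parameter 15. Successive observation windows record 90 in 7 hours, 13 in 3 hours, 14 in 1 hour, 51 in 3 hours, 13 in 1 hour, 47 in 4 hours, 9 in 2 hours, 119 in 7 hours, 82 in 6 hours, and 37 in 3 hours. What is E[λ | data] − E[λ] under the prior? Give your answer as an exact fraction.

247/30

Total count: 90 + 13 + 14 + 51 + 13 + 47 + 9 + 119 + 82 + 37 = 475.
Total exposure: 7 + 3 + 1 + 3 + 1 + 4 + 2 + 7 + 6 + 3 = 37 hours.
Posterior: α' = 19 + 475 = 494, β' = 15 + 37 = 52.
Posterior mean = 494/52 = 19/2; prior mean = 19/15 = 19/15. Difference = 19/2 − 19/15 = 247/30.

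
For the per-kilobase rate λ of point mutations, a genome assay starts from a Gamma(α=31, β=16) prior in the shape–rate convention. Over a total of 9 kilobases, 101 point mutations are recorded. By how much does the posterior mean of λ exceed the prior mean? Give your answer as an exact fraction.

1337/400

Total count 101 over total exposure 9 kilobases.
Gamma(α, β) with Poisson data over total exposure Σt gives posterior Gamma(α+Σx, β+Σt) = Gamma(132, 25).
Posterior mean = 132/25 = 132/25; prior mean = 31/16 = 31/16. Difference = 132/25 − 31/16 = 1337/400.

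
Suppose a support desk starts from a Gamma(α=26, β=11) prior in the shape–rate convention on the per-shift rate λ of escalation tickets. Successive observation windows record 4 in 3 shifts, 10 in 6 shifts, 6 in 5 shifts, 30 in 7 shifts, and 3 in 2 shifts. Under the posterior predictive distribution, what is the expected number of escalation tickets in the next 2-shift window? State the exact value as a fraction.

79/17

Total count: 4 + 10 + 6 + 30 + 3 = 53.
Total exposure: 3 + 6 + 5 + 7 + 2 = 23 shifts.
Gamma(α, β) with Poisson data over total exposure Σt gives posterior Gamma(α+Σx, β+Σt) = Gamma(79, 34).
Predictive mean over a 2-shift window = T·E[λ|data] = 2·79/34 = 79/17.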